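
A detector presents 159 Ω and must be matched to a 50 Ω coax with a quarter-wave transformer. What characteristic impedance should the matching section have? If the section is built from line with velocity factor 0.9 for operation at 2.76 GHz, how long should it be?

Z_qwt = √(Z_0·R_L) = √(50 × 159) = √7950
λ = 0.9·c/f = 0.0978 m, so l = λ/4 = 0.0245 m

Z_qwt ≈ 89.2 Ω; length ≈ 2.45 cm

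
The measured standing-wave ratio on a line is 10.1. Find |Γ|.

|Γ| ≈ 0.82

|Γ| = (S − 1)/(S + 1) = (10.1 − 1)/(10.1 + 1) = 9.1/11.1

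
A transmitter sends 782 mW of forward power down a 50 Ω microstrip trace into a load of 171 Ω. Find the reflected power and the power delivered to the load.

Γ = (171 − 50)/(171 + 50) = 0.548
|Γ|² = 0.3
P_refl = |Γ|²·P_inc = 234 mW, P_del = (1 − |Γ|²)·P_inc = 548 mW

P_reflected ≈ 234 mW; P_delivered ≈ 548 mW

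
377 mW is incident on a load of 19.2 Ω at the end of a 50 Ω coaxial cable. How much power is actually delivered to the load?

Γ = (19.2 − 50)/(19.2 + 50) = -0.445
|Γ|² = 0.198
P_refl = |Γ|²·P_inc = 74.7 mW, P_del = (1 − |Γ|²)·P_inc = 302 mW

P_delivered ≈ 302 mW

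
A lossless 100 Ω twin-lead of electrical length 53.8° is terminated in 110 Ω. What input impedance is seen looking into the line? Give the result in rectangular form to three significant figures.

Z_in ≈ 96.8 − j8.8 Ω

tan(βl) = tan(53.8°) = 1.37
Z_in = Z_0·(Z_L + jZ_0·tanβl)/(Z_0 + jZ_L·tanβl)
     = 100·(110 + j137)/(100 + j150)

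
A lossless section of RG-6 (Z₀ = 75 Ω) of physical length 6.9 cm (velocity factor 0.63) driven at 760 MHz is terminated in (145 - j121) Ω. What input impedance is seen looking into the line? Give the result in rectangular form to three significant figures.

Z_in ≈ 25.7 + j32.2 Ω

λ = v/f = 0.63·c / 760 MHz = 0.249 m
βl = 2π·l/λ = 2π × 0.277 = 99.9°
tan(βl) = tan(99.9°) = -5.74
Z_in = Z_0·(Z_L + jZ_0·tanβl)/(Z_0 + jZ_L·tanβl)
     = 75·(145 − j551)/(-619 − j832)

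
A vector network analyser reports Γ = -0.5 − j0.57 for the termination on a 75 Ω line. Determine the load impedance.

Z_L = Z_0·(1 + Γ)/(1 − Γ) = 75·(0.5 − j0.57)/(1.5 + j0.57)

Z_L ≈ 12.4 − j33.2 Ω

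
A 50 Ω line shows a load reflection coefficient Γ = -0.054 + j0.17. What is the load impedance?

Z_L ≈ 42.5 + j14.9 Ω

Z_L = Z_0·(1 + Γ)/(1 − Γ) = 50·(0.946 + j0.17)/(1.05 − j0.17)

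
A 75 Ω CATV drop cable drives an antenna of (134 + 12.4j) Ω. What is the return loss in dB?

RL ≈ 10.8 dB

Γ = (59 + j12.4)/(209 + j12.4), |Γ| = 0.288
RL = −20·log₁₀|Γ| = −20·log₁₀(0.288)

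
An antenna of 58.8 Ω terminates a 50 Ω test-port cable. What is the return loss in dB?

RL ≈ 21.8 dB

Γ = (58.8 − 50)/(58.8 + 50) = 0.0809
RL = −20·log₁₀|Γ| = −20·log₁₀(0.0809)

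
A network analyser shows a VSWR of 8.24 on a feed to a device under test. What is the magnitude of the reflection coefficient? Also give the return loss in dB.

|Γ| ≈ 0.784; return loss ≈ 2.12 dB

|Γ| = (S − 1)/(S + 1) = (8.24 − 1)/(8.24 + 1) = 7.24/9.24
RL = −20·log₁₀|Γ| = −20·log₁₀(0.784)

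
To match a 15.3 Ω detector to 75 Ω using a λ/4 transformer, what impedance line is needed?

Z_qwt ≈ 33.9 Ω

Z_qwt = √(Z_0·R_L) = √(75 × 15.3) = √1148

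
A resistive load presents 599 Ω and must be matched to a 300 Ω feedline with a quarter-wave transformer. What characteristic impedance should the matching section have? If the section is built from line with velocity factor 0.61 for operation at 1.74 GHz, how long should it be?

Z_qwt ≈ 424 Ω; length ≈ 2.63 cm

Z_qwt = √(Z_0·R_L) = √(300 × 599) = √179700
λ = 0.61·c/f = 0.105 m, so l = λ/4 = 0.0263 m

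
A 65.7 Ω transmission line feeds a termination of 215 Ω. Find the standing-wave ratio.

For a purely resistive load, VSWR = R_L/Z_0 or Z_0/R_L (whichever > 1) = 215/65.7

VSWR ≈ 3.27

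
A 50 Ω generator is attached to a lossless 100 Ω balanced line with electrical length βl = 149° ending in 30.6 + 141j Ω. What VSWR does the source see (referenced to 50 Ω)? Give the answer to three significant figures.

VSWR ≈ 7.6

tan(βl) = -0.601
Z_in = Z_0·(Z_L + jZ_0·tanβl)/(Z_0 + jZ_L·tanβl) = 12.1 + j45 Ω
Γ_s = (Z_in − Z_s)/(Z_in + Z_s) = (-37.9 + j45)/(62.1 + j45), |Γ_s| = 0.767
VSWR = (1 + |Γ_s|)/(1 − |Γ_s|)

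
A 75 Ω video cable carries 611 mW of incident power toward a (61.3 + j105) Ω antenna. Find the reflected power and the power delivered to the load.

P_reflected ≈ 231 mW; P_delivered ≈ 380 mW

|Γ| = |(-13.7 + j105)/(136.3 + j105)| = 0.615
|Γ|² = 0.379
P_refl = |Γ|²·P_inc = 231 mW, P_del = (1 − |Γ|²)·P_inc = 380 mW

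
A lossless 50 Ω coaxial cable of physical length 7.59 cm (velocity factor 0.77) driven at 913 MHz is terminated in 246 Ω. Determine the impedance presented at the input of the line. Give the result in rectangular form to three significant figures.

λ = v/f = 0.77·c / 913 MHz = 0.253 m
βl = 2π·l/λ = 2π × 0.3 = 108°
tan(βl) = tan(108°) = -3.08
Z_in = Z_0·(Z_L + jZ_0·tanβl)/(Z_0 + jZ_L·tanβl)
     = 50·(246 − j154)/(50 − j757)

Z_in ≈ 11.2 + j15.5 Ω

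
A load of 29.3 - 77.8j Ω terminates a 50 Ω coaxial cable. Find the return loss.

RL ≈ 2.8 dB

Γ = (-20.7 − j77.8)/(79.3 − j77.8), |Γ| = 0.725
RL = −20·log₁₀|Γ| = −20·log₁₀(0.725)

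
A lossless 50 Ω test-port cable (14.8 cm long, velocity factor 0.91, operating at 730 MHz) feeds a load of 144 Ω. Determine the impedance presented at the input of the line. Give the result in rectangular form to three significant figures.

λ = v/f = 0.91·c / 730 MHz = 0.374 m
βl = 2π·l/λ = 2π × 0.396 = 142°
tan(βl) = tan(142°) = -0.768
Z_in = Z_0·(Z_L + jZ_0·tanβl)/(Z_0 + jZ_L·tanβl)
     = 50·(144 − j38.4)/(50 − j111)

Z_in ≈ 38.8 + j47.5 Ω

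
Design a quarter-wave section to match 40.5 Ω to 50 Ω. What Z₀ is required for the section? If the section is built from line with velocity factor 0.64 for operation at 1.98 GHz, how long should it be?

Z_qwt ≈ 45 Ω; length ≈ 2.42 cm

Z_qwt = √(Z_0·R_L) = √(50 × 40.5) = √2025
λ = 0.64·c/f = 0.097 m, so l = λ/4 = 0.0242 m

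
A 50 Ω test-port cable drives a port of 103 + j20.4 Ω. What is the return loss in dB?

RL ≈ 8.68 dB

Γ = (53 + j20.4)/(153 + j20.4), |Γ| = 0.368
RL = −20·log₁₀|Γ| = −20·log₁₀(0.368)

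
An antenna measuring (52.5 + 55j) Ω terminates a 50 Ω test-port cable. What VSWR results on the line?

VSWR ≈ 2.8

Γ = (Z_L − Z_0)/(Z_L + Z_0) = (2.5 + j55)/(102.5 + j55)
|Γ| = 55.1/116 = 0.473
VSWR = (1 + |Γ|)/(1 − |Γ|) = 1.47/0.527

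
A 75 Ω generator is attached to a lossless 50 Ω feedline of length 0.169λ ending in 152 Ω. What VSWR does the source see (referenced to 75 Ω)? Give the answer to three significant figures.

VSWR ≈ 3.99

βl = 2π × 0.169 = 60.8°
tan(βl) = 1.79
Z_in = Z_0·(Z_L + jZ_0·tanβl)/(Z_0 + jZ_L·tanβl) = 20.9 − j24.1 Ω
Γ_s = (Z_in − Z_s)/(Z_in + Z_s) = (-54.1 − j24.1)/(95.9 − j24.1), |Γ_s| = 0.599
VSWR = (1 + |Γ_s|)/(1 − |Γ_s|)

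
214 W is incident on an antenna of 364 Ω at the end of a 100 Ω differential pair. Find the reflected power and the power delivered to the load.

Γ = (364 − 100)/(364 + 100) = 0.569
|Γ|² = 0.324
P_refl = |Γ|²·P_inc = 69.3 W, P_del = (1 − |Γ|²)·P_inc = 145 W

P_reflected ≈ 69.3 W; P_delivered ≈ 145 W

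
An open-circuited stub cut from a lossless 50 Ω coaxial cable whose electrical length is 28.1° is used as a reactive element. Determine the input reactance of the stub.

tan(βl) = 0.534
For an open-circuited stub, Z_in = −jZ_0·cot(βl) = −jZ_0/tan(βl)

X_in ≈ -93.6 Ω (capacitive)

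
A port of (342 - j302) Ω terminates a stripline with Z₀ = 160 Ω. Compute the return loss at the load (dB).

RL ≈ 4.41 dB

Γ = (182 − j302)/(502 − j302), |Γ| = 0.602
RL = −20·log₁₀|Γ| = −20·log₁₀(0.602)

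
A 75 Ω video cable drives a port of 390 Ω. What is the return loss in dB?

RL ≈ 3.38 dB

Γ = (390 − 75)/(390 + 75) = 0.677
RL = −20·log₁₀|Γ| = −20·log₁₀(0.677)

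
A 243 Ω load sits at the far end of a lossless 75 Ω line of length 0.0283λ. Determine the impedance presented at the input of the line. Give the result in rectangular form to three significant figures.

Z_in ≈ 187 − j95.6 Ω

βl = 2π × 0.0283 = 10.2°
tan(βl) = tan(10.2°) = 0.18
Z_in = Z_0·(Z_L + jZ_0·tanβl)/(Z_0 + jZ_L·tanβl)
     = 75·(243 + j13.5)/(75 + j43.7)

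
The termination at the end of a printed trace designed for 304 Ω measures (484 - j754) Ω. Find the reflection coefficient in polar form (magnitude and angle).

Γ = (Z_L − Z_0)/(Z_L + Z_0) = (180 − j754)/(788 − j754)
|Γ| = 775/1090 = 0.711

Γ ≈ 0.711 ∠ -32.8°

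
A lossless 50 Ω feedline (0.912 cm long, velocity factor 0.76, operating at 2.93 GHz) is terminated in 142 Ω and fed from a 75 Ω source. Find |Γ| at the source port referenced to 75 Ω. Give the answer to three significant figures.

|Γ| ≈ 0.503

λ = v/f = 0.76·c / 2.93 GHz = 0.0778 m
βl = 2π·l/λ = 2π × 0.117 = 42.2°
tan(βl) = 0.906
Z_in = Z_0·(Z_L + jZ_0·tanβl)/(Z_0 + jZ_L·tanβl) = 33.9 − j42 Ω
Γ_s = (Z_in − Z_s)/(Z_in + Z_s) = (-41.1 − j42)/(109 − j42), |Γ_s| = 0.503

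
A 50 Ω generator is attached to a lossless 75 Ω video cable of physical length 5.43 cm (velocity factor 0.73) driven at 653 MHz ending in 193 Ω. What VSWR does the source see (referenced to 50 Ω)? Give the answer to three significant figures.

VSWR ≈ 2.38

λ = v/f = 0.73·c / 653 MHz = 0.335 m
βl = 2π·l/λ = 2π × 0.162 = 58.3°
tan(βl) = 1.62
Z_in = Z_0·(Z_L + jZ_0·tanβl)/(Z_0 + jZ_L·tanβl) = 38.1 − j37.2 Ω
Γ_s = (Z_in − Z_s)/(Z_in + Z_s) = (-11.9 − j37.2)/(88.1 − j37.2), |Γ_s| = 0.409
VSWR = (1 + |Γ_s|)/(1 − |Γ_s|)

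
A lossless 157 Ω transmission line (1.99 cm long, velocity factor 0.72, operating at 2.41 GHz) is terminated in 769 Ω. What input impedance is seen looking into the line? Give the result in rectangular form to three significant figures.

Z_in ≈ 33 − j26.7 Ω

λ = v/f = 0.72·c / 2.41 GHz = 0.0896 m
βl = 2π·l/λ = 2π × 0.222 = 79.9°
tan(βl) = tan(79.9°) = 5.63
Z_in = Z_0·(Z_L + jZ_0·tanβl)/(Z_0 + jZ_L·tanβl)
     = 157·(769 + j884)/(157 + j4330)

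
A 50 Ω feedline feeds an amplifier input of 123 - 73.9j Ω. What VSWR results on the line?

Γ = (Z_L − Z_0)/(Z_L + Z_0) = (73 − j73.9)/(173 − j73.9)
|Γ| = 104/188 = 0.552
VSWR = (1 + |Γ|)/(1 − |Γ|) = 1.55/0.448

VSWR ≈ 3.47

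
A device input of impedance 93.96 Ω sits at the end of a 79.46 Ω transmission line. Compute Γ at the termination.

Γ = 0.0836

Γ = (Z_L − Z_0)/(Z_L + Z_0) = (93.96 − 79.46)/(93.96 + 79.46) = 14.5/173.4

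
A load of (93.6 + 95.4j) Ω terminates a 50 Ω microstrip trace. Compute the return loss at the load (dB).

RL ≈ 4.32 dB

Γ = (43.6 + j95.4)/(143.6 + j95.4), |Γ| = 0.608
RL = −20·log₁₀|Γ| = −20·log₁₀(0.608)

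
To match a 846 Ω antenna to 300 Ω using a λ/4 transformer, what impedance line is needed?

Z_qwt = √(Z_0·R_L) = √(300 × 846) = √253800

Z_qwt ≈ 504 Ω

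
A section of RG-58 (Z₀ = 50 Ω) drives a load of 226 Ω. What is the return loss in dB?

Γ = (226 − 50)/(226 + 50) = 0.638
RL = −20·log₁₀|Γ| = −20·log₁₀(0.638)

RL ≈ 3.91 dB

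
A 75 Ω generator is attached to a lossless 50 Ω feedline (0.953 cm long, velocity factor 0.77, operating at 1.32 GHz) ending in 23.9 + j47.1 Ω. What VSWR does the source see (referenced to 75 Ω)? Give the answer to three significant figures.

λ = v/f = 0.77·c / 1.32 GHz = 0.175 m
βl = 2π·l/λ = 2π × 0.0545 = 19.6°
tan(βl) = 0.356
Z_in = Z_0·(Z_L + jZ_0·tanβl)/(Z_0 + jZ_L·tanβl) = 57.2 + j83 Ω
Γ_s = (Z_in − Z_s)/(Z_in + Z_s) = (-17.8 + j83)/(132 + j83), |Γ_s| = 0.544
VSWR = (1 + |Γ_s|)/(1 − |Γ_s|)

VSWR ≈ 3.38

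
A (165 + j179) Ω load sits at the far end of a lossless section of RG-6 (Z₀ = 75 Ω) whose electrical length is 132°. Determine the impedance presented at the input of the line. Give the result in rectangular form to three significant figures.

Z_in ≈ 19.1 + j39 Ω

tan(βl) = tan(132°) = -1.11
Z_in = Z_0·(Z_L + jZ_0·tanβl)/(Z_0 + jZ_L·tanβl)
     = 75·(165 + j95.7)/(274 − j183)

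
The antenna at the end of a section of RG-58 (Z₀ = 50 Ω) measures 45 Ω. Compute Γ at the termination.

Γ = -0.0526

Γ = (Z_L − Z_0)/(Z_L + Z_0) = (45 − 50)/(45 + 50) = -5/95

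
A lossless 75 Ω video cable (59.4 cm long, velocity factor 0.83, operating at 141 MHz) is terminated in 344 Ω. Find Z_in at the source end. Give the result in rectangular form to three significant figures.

λ = v/f = 0.83·c / 141 MHz = 1.77 m
βl = 2π·l/λ = 2π × 0.336 = 121°
tan(βl) = tan(121°) = -1.66
Z_in = Z_0·(Z_L + jZ_0·tanβl)/(Z_0 + jZ_L·tanβl)
     = 75·(344 − j124)/(75 − j570)

Z_in ≈ 21.9 + j42.3 Ω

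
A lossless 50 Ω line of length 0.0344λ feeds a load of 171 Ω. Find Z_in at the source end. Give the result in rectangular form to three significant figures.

βl = 2π × 0.0344 = 12.4°
tan(βl) = tan(12.4°) = 0.22
Z_in = Z_0·(Z_L + jZ_0·tanβl)/(Z_0 + jZ_L·tanβl)
     = 50·(171 + j11)/(50 + j37.5)

Z_in ≈ 115 − j75.1 Ω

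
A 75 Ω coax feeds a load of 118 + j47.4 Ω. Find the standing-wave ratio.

Γ = (Z_L − Z_0)/(Z_L + Z_0) = (43 + j47.4)/(193 + j47.4)
|Γ| = 64/199 = 0.322
VSWR = (1 + |Γ|)/(1 − |Γ|) = 1.32/0.678

VSWR ≈ 1.95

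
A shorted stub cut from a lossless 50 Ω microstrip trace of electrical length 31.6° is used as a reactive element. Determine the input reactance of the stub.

tan(βl) = 0.615
For a shorted stub, Z_in = jZ_0·tan(βl)

X_in ≈ 30.8 Ω (inductive)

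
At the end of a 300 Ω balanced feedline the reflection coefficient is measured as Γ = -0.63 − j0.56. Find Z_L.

Z_L ≈ 29.2 − j113 Ω

Z_L = Z_0·(1 + Γ)/(1 − Γ) = 300·(0.37 − j0.56)/(1.63 + j0.56)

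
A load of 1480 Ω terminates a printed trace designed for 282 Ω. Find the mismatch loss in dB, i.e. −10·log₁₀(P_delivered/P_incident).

mismatch loss ≈ 2.69 dB

Γ = (1480 − 282)/(1480 + 282) = 0.68
|Γ|² = 0.462, so P_del/P_inc = 1 − |Γ|² = 0.538
ML = −10·log₁₀(1 − |Γ|²)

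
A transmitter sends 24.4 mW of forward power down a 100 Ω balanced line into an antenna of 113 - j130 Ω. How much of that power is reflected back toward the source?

P_reflected ≈ 6.69 mW

|Γ| = |(13 − j130)/(213 − j130)| = 0.524
|Γ|² = 0.274
P_refl = |Γ|²·P_inc = 6.69 mW, P_del = (1 − |Γ|²)·P_inc = 17.7 mW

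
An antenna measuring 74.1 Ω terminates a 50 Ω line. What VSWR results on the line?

VSWR ≈ 1.48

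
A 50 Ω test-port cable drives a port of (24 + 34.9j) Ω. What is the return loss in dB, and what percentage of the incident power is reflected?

Γ = (-26 + j34.9)/(74 + j34.9), |Γ| = 0.532
RL = −20·log₁₀(0.532) = 5.48 dB
P_refl/P_inc = |Γ|² = 0.283

RL ≈ 5.48 dB; 28.3% of incident power reflected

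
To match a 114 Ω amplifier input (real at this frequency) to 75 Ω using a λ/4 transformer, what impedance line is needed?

Z_qwt ≈ 92.5 Ω

Z_qwt = √(Z_0·R_L) = √(75 × 114) = √8550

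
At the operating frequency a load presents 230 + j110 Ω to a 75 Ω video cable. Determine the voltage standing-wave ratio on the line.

VSWR ≈ 3.83

Γ = (Z_L − Z_0)/(Z_L + Z_0) = (155 + j110)/(305 + j110)
|Γ| = 190/324 = 0.586
VSWR = (1 + |Γ|)/(1 − |Γ|) = 1.59/0.414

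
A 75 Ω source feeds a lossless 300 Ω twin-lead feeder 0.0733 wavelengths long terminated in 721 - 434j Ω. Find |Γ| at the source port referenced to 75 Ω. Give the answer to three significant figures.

βl = 2π × 0.0733 = 26.4°
tan(βl) = 0.496
Z_in = Z_0·(Z_L + jZ_0·tanβl)/(Z_0 + jZ_L·tanβl) = 205 − j309 Ω
Γ_s = (Z_in − Z_s)/(Z_in + Z_s) = (130 − j309)/(280 − j309), |Γ_s| = 0.803

|Γ| ≈ 0.803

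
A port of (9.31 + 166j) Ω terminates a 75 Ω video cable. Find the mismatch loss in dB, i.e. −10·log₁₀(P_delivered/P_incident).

mismatch loss ≈ 10.9 dB

Γ = (-65.69 + j166)/(84.31 + j166), |Γ| = 0.959
|Γ|² = 0.919, so P_del/P_inc = 1 − |Γ|² = 0.0806
ML = −10·log₁₀(1 − |Γ|²)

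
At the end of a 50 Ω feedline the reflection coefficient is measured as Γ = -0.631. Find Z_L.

Z_L = Z_0·(1 + Γ)/(1 − Γ) = 50·(0.369)/(1.63)

Z_L ≈ 11.3 Ω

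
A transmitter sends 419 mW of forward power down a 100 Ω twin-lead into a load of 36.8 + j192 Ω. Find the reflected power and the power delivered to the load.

|Γ| = |(-63.2 + j192)/(136.8 + j192)| = 0.857
|Γ|² = 0.735
P_refl = |Γ|²·P_inc = 308 mW, P_del = (1 − |Γ|²)·P_inc = 111 mW

P_reflected ≈ 308 mW; P_delivered ≈ 111 mW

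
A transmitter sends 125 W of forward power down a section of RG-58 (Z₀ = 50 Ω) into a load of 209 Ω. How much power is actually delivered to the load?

P_delivered ≈ 77.9 W

Γ = (209 − 50)/(209 + 50) = 0.614
|Γ|² = 0.377
P_refl = |Γ|²·P_inc = 47.1 W, P_del = (1 − |Γ|²)·P_inc = 77.9 W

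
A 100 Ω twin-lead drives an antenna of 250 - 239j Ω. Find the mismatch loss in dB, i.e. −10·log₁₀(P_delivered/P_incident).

mismatch loss ≈ 2.54 dB

Γ = (150 − j239)/(350 − j239), |Γ| = 0.666
|Γ|² = 0.443, so P_del/P_inc = 1 − |Γ|² = 0.557
ML = −10·log₁₀(1 − |Γ|²)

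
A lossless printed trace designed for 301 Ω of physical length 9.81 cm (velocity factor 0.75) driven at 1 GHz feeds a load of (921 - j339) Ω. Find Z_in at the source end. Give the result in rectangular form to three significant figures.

λ = v/f = 0.75·c / 1 GHz = 0.225 m
βl = 2π·l/λ = 2π × 0.436 = 157°
tan(βl) = tan(157°) = -0.425
Z_in = Z_0·(Z_L + jZ_0·tanβl)/(Z_0 + jZ_L·tanβl)
     = 301·(921 − j467)/(157 − j392)

Z_in ≈ 554 + j486 Ω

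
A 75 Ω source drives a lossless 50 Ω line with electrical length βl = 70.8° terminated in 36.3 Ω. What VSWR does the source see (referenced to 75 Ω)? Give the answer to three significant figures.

VSWR ≈ 1.29

tan(βl) = 2.87
Z_in = Z_0·(Z_L + jZ_0·tanβl)/(Z_0 + jZ_L·tanβl) = 62.8 + j12.7 Ω
Γ_s = (Z_in − Z_s)/(Z_in + Z_s) = (-12.2 + j12.7)/(138 + j12.7), |Γ_s| = 0.127
VSWR = (1 + |Γ_s|)/(1 − |Γ_s|)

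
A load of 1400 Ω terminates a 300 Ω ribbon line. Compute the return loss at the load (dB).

RL ≈ 3.78 dB

Γ = (1400 − 300)/(1400 + 300) = 0.647
RL = −20·log₁₀|Γ| = −20·log₁₀(0.647)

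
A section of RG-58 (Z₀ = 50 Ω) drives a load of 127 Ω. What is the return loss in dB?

RL ≈ 7.23 dB

Γ = (127 − 50)/(127 + 50) = 0.435
RL = −20·log₁₀|Γ| = −20·log₁₀(0.435)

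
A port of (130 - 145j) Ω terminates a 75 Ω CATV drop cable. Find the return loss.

Γ = (55 − j145)/(205 − j145), |Γ| = 0.618
RL = −20·log₁₀|Γ| = −20·log₁₀(0.618)

RL ≈ 4.19 dB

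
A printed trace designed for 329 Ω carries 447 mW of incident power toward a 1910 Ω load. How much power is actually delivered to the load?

Γ = (1910 − 329)/(1910 + 329) = 0.706
|Γ|² = 0.499
P_refl = |Γ|²·P_inc = 223 mW, P_del = (1 − |Γ|²)·P_inc = 224 mW

P_delivered ≈ 224 mW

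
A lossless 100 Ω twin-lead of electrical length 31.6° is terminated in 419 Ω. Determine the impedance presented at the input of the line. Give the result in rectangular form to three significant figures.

Z_in ≈ 75.6 − j133 Ω

tan(βl) = tan(31.6°) = 0.615
Z_in = Z_0·(Z_L + jZ_0·tanβl)/(Z_0 + jZ_L·tanβl)
     = 100·(419 + j61.5)/(100 + j258)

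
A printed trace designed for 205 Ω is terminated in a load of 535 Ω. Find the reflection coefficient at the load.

Γ = 0.446

Γ = (Z_L − Z_0)/(Z_L + Z_0) = (535 − 205)/(535 + 205) = 330/740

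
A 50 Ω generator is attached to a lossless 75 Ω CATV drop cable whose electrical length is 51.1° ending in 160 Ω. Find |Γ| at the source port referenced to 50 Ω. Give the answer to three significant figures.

tan(βl) = 1.24
Z_in = Z_0·(Z_L + jZ_0·tanβl)/(Z_0 + jZ_L·tanβl) = 50.8 − j41.3 Ω
Γ_s = (Z_in − Z_s)/(Z_in + Z_s) = (0.781 − j41.3)/(101 − j41.3), |Γ_s| = 0.379

|Γ| ≈ 0.379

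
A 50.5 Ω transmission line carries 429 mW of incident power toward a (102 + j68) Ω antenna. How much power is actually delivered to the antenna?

P_delivered ≈ 317 mW

|Γ| = |(51.5 + j68)/(152.5 + j68)| = 0.511
|Γ|² = 0.261
P_refl = |Γ|²·P_inc = 112 mW, P_del = (1 − |Γ|²)·P_inc = 317 mW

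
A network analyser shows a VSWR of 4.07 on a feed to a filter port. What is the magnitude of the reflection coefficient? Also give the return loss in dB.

|Γ| ≈ 0.606; return loss ≈ 4.36 dB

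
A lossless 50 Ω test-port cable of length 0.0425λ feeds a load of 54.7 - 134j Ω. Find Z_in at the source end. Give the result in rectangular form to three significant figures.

βl = 2π × 0.0425 = 15.3°
tan(βl) = tan(15.3°) = 0.274
Z_in = Z_0·(Z_L + jZ_0·tanβl)/(Z_0 + jZ_L·tanβl)
     = 50·(54.7 − j120)/(86.7 + j15)

Z_in ≈ 19 − j72.7 Ω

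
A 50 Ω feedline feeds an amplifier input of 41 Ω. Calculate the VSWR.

Γ = (41 − 50)/(41 + 50) = -0.0989
VSWR = (1 + 0.0989)/(1 − 0.0989)

VSWR ≈ 1.22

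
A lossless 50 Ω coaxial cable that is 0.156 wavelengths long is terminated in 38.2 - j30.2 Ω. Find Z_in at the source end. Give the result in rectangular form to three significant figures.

Z_in ≈ 25.1 + j8.31 Ω

βl = 2π × 0.156 = 56.2°
tan(βl) = tan(56.2°) = 1.49
Z_in = Z_0·(Z_L + jZ_0·tanβl)/(Z_0 + jZ_L·tanβl)
     = 50·(38.2 + j44.4)/(95 + j57)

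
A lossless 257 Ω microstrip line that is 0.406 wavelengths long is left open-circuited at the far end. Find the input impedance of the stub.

Z_in ≈ +j383 Ω

βl = 2π × 0.406 = 146°
tan(βl) = -0.67
For an open-circuited stub, Z_in = −jZ_0·cot(βl) = −jZ_0/tan(βl)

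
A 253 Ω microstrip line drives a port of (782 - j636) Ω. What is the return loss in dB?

Γ = (529 − j636)/(1035 − j636), |Γ| = 0.681
RL = −20·log₁₀|Γ| = −20·log₁₀(0.681)

RL ≈ 3.34 dB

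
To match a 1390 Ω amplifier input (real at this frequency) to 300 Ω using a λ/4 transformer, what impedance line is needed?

Z_qwt ≈ 646 Ω

Z_qwt = √(Z_0·R_L) = √(300 × 1390) = √417000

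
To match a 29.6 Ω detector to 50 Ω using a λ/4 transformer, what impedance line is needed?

Z_qwt ≈ 38.5 Ω

Z_qwt = √(Z_0·R_L) = √(50 × 29.6) = √1480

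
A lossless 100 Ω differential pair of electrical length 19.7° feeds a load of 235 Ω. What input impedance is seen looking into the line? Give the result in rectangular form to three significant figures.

tan(βl) = tan(19.7°) = 0.358
Z_in = Z_0·(Z_L + jZ_0·tanβl)/(Z_0 + jZ_L·tanβl)
     = 100·(235 + j35.8)/(100 + j84.1)

Z_in ≈ 155 − j94.8 Ω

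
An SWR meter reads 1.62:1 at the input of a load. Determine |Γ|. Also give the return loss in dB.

|Γ| ≈ 0.237; return loss ≈ 12.5 dB

|Γ| = (S − 1)/(S + 1) = (1.62 − 1)/(1.62 + 1) = 0.62/2.62
RL = −20·log₁₀|Γ| = −20·log₁₀(0.237)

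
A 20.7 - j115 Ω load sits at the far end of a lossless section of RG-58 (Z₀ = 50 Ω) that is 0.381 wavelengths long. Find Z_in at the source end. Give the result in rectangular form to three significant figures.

Z_in ≈ 26.9 + j133 Ω

βl = 2π × 0.381 = 137°
tan(βl) = tan(137°) = -0.927
Z_in = Z_0·(Z_L + jZ_0·tanβl)/(Z_0 + jZ_L·tanβl)
     = 50·(20.7 − j161)/(-56.6 − j19.2)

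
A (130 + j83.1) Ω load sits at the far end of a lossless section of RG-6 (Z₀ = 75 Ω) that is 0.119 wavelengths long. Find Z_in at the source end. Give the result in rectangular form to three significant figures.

βl = 2π × 0.119 = 42.8°
tan(βl) = tan(42.8°) = 0.927
Z_in = Z_0·(Z_L + jZ_0·tanβl)/(Z_0 + jZ_L·tanβl)
     = 75·(130 + j153)/(-2.06 + j121)

Z_in ≈ 93.6 − j82.5 Ω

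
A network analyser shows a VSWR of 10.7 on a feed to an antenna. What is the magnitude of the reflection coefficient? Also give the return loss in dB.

|Γ| = (S − 1)/(S + 1) = (10.7 − 1)/(10.7 + 1) = 9.7/11.7
RL = −20·log₁₀|Γ| = −20·log₁₀(0.829)

|Γ| ≈ 0.829; return loss ≈ 1.63 dB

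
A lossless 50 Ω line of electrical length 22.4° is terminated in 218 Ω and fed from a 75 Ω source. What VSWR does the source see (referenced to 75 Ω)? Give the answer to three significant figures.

VSWR ≈ 3.46

tan(βl) = 0.412
Z_in = Z_0·(Z_L + jZ_0·tanβl)/(Z_0 + jZ_L·tanβl) = 60.3 − j87.8 Ω
Γ_s = (Z_in − Z_s)/(Z_in + Z_s) = (-14.7 − j87.8)/(135 − j87.8), |Γ_s| = 0.552
VSWR = (1 + |Γ_s|)/(1 − |Γ_s|)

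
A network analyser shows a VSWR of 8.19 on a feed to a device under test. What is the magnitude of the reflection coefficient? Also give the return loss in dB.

|Γ| ≈ 0.782; return loss ≈ 2.13 dB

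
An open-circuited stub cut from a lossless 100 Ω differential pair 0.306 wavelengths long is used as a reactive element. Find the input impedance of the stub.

Z_in ≈ +j36.7 Ω

βl = 2π × 0.306 = 110°
tan(βl) = -2.72
For an open-circuited stub, Z_in = −jZ_0·cot(βl) = −jZ_0/tan(βl)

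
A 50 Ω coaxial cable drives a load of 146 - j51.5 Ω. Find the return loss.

RL ≈ 5.39 dB

Γ = (96 − j51.5)/(196 − j51.5), |Γ| = 0.538
RL = −20·log₁₀|Γ| = −20·log₁₀(0.538)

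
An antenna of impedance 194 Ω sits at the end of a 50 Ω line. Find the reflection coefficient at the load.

Γ = (Z_L − Z_0)/(Z_L + Z_0) = (194 − 50)/(194 + 50) = 144/244

Γ = 0.59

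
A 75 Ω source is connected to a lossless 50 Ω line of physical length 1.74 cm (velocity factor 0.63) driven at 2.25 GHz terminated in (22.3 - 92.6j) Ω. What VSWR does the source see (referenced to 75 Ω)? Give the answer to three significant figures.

λ = v/f = 0.63·c / 2.25 GHz = 0.084 m
βl = 2π·l/λ = 2π × 0.207 = 74.6°
tan(βl) = 3.62
Z_in = Z_0·(Z_L + jZ_0·tanβl)/(Z_0 + jZ_L·tanβl) = 5.08 + j10.4 Ω
Γ_s = (Z_in − Z_s)/(Z_in + Z_s) = (-69.9 + j10.4)/(80.1 + j10.4), |Γ_s| = 0.875
VSWR = (1 + |Γ_s|)/(1 − |Γ_s|)

VSWR ≈ 15.1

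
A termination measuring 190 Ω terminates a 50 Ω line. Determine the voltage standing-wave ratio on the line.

Γ = (190 − 50)/(190 + 50) = 0.583
VSWR = (1 + 0.583)/(1 − 0.583)

VSWR ≈ 3.8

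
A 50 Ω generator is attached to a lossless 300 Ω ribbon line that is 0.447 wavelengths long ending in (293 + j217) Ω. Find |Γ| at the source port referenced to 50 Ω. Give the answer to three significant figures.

βl = 2π × 0.447 = 161°
tan(βl) = -0.346
Z_in = Z_0·(Z_L + jZ_0·tanβl)/(Z_0 + jZ_L·tanβl) = 196 + j143 Ω
Γ_s = (Z_in − Z_s)/(Z_in + Z_s) = (146 + j143)/(246 + j143), |Γ_s| = 0.719

|Γ| ≈ 0.719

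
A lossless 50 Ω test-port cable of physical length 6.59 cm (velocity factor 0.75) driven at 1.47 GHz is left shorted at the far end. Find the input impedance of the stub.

λ = v/f = 0.75·c / 1.47 GHz = 0.153 m
βl = 2π·l/λ = 2π × 0.431 = 155°
tan(βl) = -0.466
For a shorted stub, Z_in = jZ_0·tan(βl)

Z_in ≈ −j23.3 Ω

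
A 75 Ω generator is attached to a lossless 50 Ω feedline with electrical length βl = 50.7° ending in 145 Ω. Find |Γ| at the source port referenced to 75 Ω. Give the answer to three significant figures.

|Γ| ≈ 0.549

tan(βl) = 1.22
Z_in = Z_0·(Z_L + jZ_0·tanβl)/(Z_0 + jZ_L·tanβl) = 26.7 − j33.4 Ω
Γ_s = (Z_in − Z_s)/(Z_in + Z_s) = (-48.3 − j33.4)/(102 − j33.4), |Γ_s| = 0.549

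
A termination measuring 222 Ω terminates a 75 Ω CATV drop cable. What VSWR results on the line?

VSWR ≈ 2.96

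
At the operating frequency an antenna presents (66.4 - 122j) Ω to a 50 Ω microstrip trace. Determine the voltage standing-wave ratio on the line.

Γ = (Z_L − Z_0)/(Z_L + Z_0) = (16.4 − j122)/(116.4 − j122)
|Γ| = 123/169 = 0.73
VSWR = (1 + |Γ|)/(1 − |Γ|) = 1.73/0.27

VSWR ≈ 6.41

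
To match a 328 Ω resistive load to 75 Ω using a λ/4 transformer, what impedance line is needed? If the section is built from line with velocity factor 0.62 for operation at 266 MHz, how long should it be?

Z_qwt = √(Z_0·R_L) = √(75 × 328) = √24600
λ = 0.62·c/f = 0.699 m, so l = λ/4 = 0.175 m

Z_qwt ≈ 157 Ω; length ≈ 17.5 cm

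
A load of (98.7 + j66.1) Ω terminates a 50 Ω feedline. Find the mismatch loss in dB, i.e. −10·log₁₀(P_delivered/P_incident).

mismatch loss ≈ 1.28 dB

Γ = (48.7 + j66.1)/(148.7 + j66.1), |Γ| = 0.505
|Γ|² = 0.255, so P_del/P_inc = 1 − |Γ|² = 0.745
ML = −10·log₁₀(1 − |Γ|²)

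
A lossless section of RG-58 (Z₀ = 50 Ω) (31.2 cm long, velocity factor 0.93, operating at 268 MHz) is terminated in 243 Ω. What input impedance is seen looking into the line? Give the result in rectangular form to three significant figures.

λ = v/f = 0.93·c / 268 MHz = 1.04 m
βl = 2π·l/λ = 2π × 0.3 = 108°
tan(βl) = tan(108°) = -3.1
Z_in = Z_0·(Z_L + jZ_0·tanβl)/(Z_0 + jZ_L·tanβl)
     = 50·(243 − j155)/(50 − j753)

Z_in ≈ 11.3 + j15.4 Ω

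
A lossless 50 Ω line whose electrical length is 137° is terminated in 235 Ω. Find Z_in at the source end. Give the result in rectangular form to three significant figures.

Z_in ≈ 21.7 + j48.7 Ω

tan(βl) = tan(137°) = -0.933
Z_in = Z_0·(Z_L + jZ_0·tanβl)/(Z_0 + jZ_L·tanβl)
     = 50·(235 − j46.6)/(50 − j219)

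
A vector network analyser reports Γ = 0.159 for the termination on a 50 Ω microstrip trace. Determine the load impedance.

Z_L ≈ 68.9 Ω

Z_L = Z_0·(1 + Γ)/(1 − Γ) = 50·(1.16)/(0.841)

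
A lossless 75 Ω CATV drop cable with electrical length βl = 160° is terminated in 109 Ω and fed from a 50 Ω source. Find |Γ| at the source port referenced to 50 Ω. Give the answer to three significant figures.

|Γ| ≈ 0.352

tan(βl) = -0.364
Z_in = Z_0·(Z_L + jZ_0·tanβl)/(Z_0 + jZ_L·tanβl) = 96.5 + j23.7 Ω
Γ_s = (Z_in − Z_s)/(Z_in + Z_s) = (46.5 + j23.7)/(146 + j23.7), |Γ_s| = 0.352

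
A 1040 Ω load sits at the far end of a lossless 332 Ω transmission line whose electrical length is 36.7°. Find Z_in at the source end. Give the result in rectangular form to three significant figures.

Z_in ≈ 251 − j338 Ω

tan(βl) = tan(36.7°) = 0.745
Z_in = Z_0·(Z_L + jZ_0·tanβl)/(Z_0 + jZ_L·tanβl)
     = 332·(1040 + j247)/(332 + j775)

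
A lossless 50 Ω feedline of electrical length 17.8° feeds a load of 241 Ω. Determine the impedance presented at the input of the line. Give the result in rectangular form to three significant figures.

tan(βl) = tan(17.8°) = 0.321
Z_in = Z_0·(Z_L + jZ_0·tanβl)/(Z_0 + jZ_L·tanβl)
     = 50·(241 + j16.1)/(50 + j77.4)

Z_in ≈ 78.3 − j105 Ω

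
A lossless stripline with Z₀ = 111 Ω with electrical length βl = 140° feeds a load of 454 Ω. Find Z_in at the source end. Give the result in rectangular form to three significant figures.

Z_in ≈ 60.5 + j115 Ω

tan(βl) = tan(140°) = -0.839
Z_in = Z_0·(Z_L + jZ_0·tanβl)/(Z_0 + jZ_L·tanβl)
     = 111·(454 − j93.1)/(111 − j381)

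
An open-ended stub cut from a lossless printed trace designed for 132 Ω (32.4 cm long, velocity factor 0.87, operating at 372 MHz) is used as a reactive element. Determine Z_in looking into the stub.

Z_in ≈ +j539 Ω

λ = v/f = 0.87·c / 372 MHz = 0.702 m
βl = 2π·l/λ = 2π × 0.462 = 166°
tan(βl) = -0.245
For an open-ended stub, Z_in = −jZ_0·cot(βl) = −jZ_0/tan(βl)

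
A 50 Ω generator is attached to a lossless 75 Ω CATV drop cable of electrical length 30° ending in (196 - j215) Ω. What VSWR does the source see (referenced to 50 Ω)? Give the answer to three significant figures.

tan(βl) = 0.577
Z_in = Z_0·(Z_L + jZ_0·tanβl)/(Z_0 + jZ_L·tanβl) = 28 − j80.6 Ω
Γ_s = (Z_in − Z_s)/(Z_in + Z_s) = (-22 − j80.6)/(78 − j80.6), |Γ_s| = 0.745
VSWR = (1 + |Γ_s|)/(1 − |Γ_s|)

VSWR ≈ 6.83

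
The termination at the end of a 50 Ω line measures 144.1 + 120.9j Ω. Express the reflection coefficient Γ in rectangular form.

Γ = (Z_L − Z_0)/(Z_L + Z_0) = (94.1 + j120.9)/(194.1 + j120.9)

Γ ≈ 0.629 + j0.231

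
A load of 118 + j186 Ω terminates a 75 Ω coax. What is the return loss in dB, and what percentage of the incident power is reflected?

RL ≈ 2.95 dB; 50.7% of incident power reflected

Γ = (43 + j186)/(193 + j186), |Γ| = 0.712
RL = −20·log₁₀(0.712) = 2.95 dB
P_refl/P_inc = |Γ|² = 0.507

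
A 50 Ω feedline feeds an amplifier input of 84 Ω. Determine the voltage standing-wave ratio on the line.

VSWR ≈ 1.68

Γ = (84 − 50)/(84 + 50) = 0.254
VSWR = (1 + 0.254)/(1 − 0.254)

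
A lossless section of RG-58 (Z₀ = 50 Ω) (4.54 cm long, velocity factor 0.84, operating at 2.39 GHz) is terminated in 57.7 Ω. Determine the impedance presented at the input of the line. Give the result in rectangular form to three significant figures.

λ = v/f = 0.84·c / 2.39 GHz = 0.105 m
βl = 2π·l/λ = 2π × 0.431 = 155°
tan(βl) = tan(155°) = -0.466
Z_in = Z_0·(Z_L + jZ_0·tanβl)/(Z_0 + jZ_L·tanβl)
     = 50·(57.7 − j23.3)/(50 − j26.9)

Z_in ≈ 54.5 + j6 Ω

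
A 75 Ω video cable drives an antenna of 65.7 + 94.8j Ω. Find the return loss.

RL ≈ 5.01 dB

Γ = (-9.3 + j94.8)/(140.7 + j94.8), |Γ| = 0.561
RL = −20·log₁₀|Γ| = −20·log₁₀(0.561)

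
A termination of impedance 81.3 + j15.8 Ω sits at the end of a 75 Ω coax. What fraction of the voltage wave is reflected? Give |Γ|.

Γ = (Z_L − Z_0)/(Z_L + Z_0) = (6.3 + j15.8)/(156.3 + j15.8)
|Γ| = 17/157

|Γ| ≈ 0.108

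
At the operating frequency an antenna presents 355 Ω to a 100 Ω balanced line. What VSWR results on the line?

VSWR ≈ 3.55

Γ = (355 − 100)/(355 + 100) = 0.56
VSWR = (1 + 0.56)/(1 − 0.56)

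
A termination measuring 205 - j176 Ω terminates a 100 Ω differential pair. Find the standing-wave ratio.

VSWR ≈ 3.78

Γ = (Z_L − Z_0)/(Z_L + Z_0) = (105 − j176)/(305 − j176)
|Γ| = 205/352 = 0.582
VSWR = (1 + |Γ|)/(1 − |Γ|) = 1.58/0.418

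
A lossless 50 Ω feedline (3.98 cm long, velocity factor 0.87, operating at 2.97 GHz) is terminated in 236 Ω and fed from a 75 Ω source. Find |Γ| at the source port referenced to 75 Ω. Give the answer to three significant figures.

|Γ| ≈ 0.555

λ = v/f = 0.87·c / 2.97 GHz = 0.0879 m
βl = 2π·l/λ = 2π × 0.453 = 163°
tan(βl) = -0.305
Z_in = Z_0·(Z_L + jZ_0·tanβl)/(Z_0 + jZ_L·tanβl) = 84 + j106 Ω
Γ_s = (Z_in − Z_s)/(Z_in + Z_s) = (8.98 + j106)/(159 + j106), |Γ_s| = 0.555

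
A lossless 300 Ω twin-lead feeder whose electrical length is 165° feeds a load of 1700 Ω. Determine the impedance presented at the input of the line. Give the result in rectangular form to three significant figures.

tan(βl) = tan(165°) = -0.268
Z_in = Z_0·(Z_L + jZ_0·tanβl)/(Z_0 + jZ_L·tanβl)
     = 300·(1700 − j80.4)/(300 − j456)

Z_in ≈ 551 + j757 Ω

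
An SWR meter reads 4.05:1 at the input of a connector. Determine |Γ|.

|Γ| = (S − 1)/(S + 1) = (4.05 − 1)/(4.05 + 1) = 3.05/5.05

|Γ| ≈ 0.604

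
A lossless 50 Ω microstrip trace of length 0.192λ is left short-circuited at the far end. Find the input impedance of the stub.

Z_in ≈ +j131 Ω

βl = 2π × 0.192 = 69.1°
tan(βl) = 2.62
For a short-circuited stub, Z_in = jZ_0·tan(βl)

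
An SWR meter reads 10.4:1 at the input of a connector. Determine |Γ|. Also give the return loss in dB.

|Γ| = (S − 1)/(S + 1) = (10.4 − 1)/(10.4 + 1) = 9.4/11.4
RL = −20·log₁₀|Γ| = −20·log₁₀(0.825)

|Γ| ≈ 0.825; return loss ≈ 1.68 dB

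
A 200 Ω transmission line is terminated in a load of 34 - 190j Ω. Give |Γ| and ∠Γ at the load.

Γ ≈ 0.837 ∠ -92.1°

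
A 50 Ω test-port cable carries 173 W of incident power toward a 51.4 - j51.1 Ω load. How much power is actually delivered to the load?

|Γ| = |(1.4 − j51.1)/(101.4 − j51.1)| = 0.45
|Γ|² = 0.203
P_refl = |Γ|²·P_inc = 35.1 W, P_del = (1 − |Γ|²)·P_inc = 138 W

P_delivered ≈ 138 W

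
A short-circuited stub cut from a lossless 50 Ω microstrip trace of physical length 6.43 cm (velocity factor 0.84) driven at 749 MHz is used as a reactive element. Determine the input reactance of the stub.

X_in ≈ 129 Ω (inductive)

λ = v/f = 0.84·c / 749 MHz = 0.336 m
βl = 2π·l/λ = 2π × 0.191 = 68.8°
tan(βl) = 2.58
For a short-circuited stub, Z_in = jZ_0·tan(βl)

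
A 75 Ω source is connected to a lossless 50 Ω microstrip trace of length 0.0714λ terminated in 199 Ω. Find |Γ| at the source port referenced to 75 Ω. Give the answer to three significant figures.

|Γ| ≈ 0.536

βl = 2π × 0.0714 = 25.7°
tan(βl) = 0.481
Z_in = Z_0·(Z_L + jZ_0·tanβl)/(Z_0 + jZ_L·tanβl) = 52.5 − j76.5 Ω
Γ_s = (Z_in − Z_s)/(Z_in + Z_s) = (-22.5 − j76.5)/(127 − j76.5), |Γ_s| = 0.536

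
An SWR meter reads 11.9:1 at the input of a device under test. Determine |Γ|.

|Γ| ≈ 0.845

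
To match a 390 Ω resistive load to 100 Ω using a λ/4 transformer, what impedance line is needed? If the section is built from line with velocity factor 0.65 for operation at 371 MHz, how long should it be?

Z_qwt ≈ 197 Ω; length ≈ 13.1 cm

Z_qwt = √(Z_0·R_L) = √(100 × 390) = √39000
λ = 0.65·c/f = 0.526 m, so l = λ/4 = 0.131 m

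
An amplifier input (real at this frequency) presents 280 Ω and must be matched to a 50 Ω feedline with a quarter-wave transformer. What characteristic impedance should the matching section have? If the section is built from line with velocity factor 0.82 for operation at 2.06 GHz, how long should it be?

Z_qwt ≈ 118 Ω; length ≈ 2.99 cm

Z_qwt = √(Z_0·R_L) = √(50 × 280) = √14000
λ = 0.82·c/f = 0.119 m, so l = λ/4 = 0.0299 m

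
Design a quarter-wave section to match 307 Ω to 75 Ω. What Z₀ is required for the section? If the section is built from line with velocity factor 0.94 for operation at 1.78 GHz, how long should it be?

Z_qwt ≈ 152 Ω; length ≈ 3.96 cm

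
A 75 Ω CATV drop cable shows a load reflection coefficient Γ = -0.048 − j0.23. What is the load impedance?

Z_L = Z_0·(1 + Γ)/(1 − Γ) = 75·(0.952 − j0.23)/(1.05 + j0.23)

Z_L ≈ 61.6 − j30 Ω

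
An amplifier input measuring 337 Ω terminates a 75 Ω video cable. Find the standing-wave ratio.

VSWR ≈ 4.49

Γ = (337 − 75)/(337 + 75) = 0.636
VSWR = (1 + 0.636)/(1 − 0.636)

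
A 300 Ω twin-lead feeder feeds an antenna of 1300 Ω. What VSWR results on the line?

VSWR ≈ 4.33

Γ = (1300 − 300)/(1300 + 300) = 0.625
VSWR = (1 + 0.625)/(1 − 0.625)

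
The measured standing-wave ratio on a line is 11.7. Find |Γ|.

|Γ| ≈ 0.843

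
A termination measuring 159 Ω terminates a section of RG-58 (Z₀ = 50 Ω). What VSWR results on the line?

VSWR ≈ 3.18

Γ = (159 − 50)/(159 + 50) = 0.522
VSWR = (1 + 0.522)/(1 − 0.522)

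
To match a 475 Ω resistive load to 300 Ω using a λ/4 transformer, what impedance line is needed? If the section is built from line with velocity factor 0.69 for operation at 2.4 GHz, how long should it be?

Z_qwt = √(Z_0·R_L) = √(300 × 475) = √142500
λ = 0.69·c/f = 0.0862 m, so l = λ/4 = 0.0216 m

Z_qwt ≈ 377 Ω; length ≈ 2.16 cm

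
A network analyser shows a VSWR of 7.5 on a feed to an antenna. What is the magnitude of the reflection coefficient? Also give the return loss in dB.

|Γ| ≈ 0.765; return loss ≈ 2.33 dB

|Γ| = (S − 1)/(S + 1) = (7.5 − 1)/(7.5 + 1) = 6.5/8.5
RL = −20·log₁₀|Γ| = −20·log₁₀(0.765)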